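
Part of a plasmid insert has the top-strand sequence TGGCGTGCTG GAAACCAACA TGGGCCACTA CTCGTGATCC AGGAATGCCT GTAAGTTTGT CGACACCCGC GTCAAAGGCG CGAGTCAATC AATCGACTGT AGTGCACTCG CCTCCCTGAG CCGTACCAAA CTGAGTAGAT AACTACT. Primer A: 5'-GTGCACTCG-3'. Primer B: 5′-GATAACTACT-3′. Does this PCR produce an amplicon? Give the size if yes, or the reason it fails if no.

No product — both primers anneal to the same strand and extend in the same direction.

Primer A (GTGCACTCG) matches the top strand at positions 102–110 (3' end points downstream).
Primer B (GATAACTACT) also matches the top strand directly, at positions 138–147 — its reverse complement AGTAGTTATC is not present.
Both primers anneal to the bottom strand with 3' ends pointing the same way, so neither can prime synthesis back toward the other.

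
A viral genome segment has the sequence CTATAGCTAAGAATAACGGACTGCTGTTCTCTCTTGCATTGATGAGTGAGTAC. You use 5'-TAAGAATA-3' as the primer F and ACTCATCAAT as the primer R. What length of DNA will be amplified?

Scanning the template, TAAGAATA occurs at positions 8–15; this primer anneals to the bottom strand there with its 3' end pointing downstream.
Reverse complement of the reverse primer: ATTGATGAGT. This occurs on the top strand at positions 38–47.
Amplicon spans positions 8–47: 40 bp.

40 bp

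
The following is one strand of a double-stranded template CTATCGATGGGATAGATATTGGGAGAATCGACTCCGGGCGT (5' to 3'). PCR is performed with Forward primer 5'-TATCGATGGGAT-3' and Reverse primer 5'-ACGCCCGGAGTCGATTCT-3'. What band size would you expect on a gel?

Scanning the template, TATCGATGGGAT occurs at positions 2–13; this primer anneals to the bottom strand there with its 3' end pointing downstream.
The reverse primer's reverse complement is AGAATCGACTCCGGGCGT, which matches the template at positions 24–41.
Product length = (reverse-primer end) − (forward-primer start) + 1 = 41 − 2 + 1 = 40 bp.

40 bp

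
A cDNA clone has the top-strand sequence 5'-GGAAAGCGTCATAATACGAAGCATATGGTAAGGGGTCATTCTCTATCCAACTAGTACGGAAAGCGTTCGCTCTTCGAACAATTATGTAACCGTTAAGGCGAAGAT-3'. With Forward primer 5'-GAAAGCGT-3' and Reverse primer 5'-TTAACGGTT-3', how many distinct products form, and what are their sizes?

Two products: 95 bp, 38 bp

The forward primer GAAAGCGT matches the top strand at positions 2–9, 59–66.
The reverse primer's reverse complement is AACCGTTAA, matching at positions 88–96.
Each forward site pairs with the reverse site to give a product ending at position 96: sizes 95, 38 bp.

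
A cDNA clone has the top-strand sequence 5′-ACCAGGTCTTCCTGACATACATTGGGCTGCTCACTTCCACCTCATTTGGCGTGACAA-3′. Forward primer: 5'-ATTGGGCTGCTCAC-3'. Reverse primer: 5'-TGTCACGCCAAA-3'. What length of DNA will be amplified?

The forward primer matches the template at positions 21–34.
Taking the reverse complement of TGTCACGCCAAA gives TTTGGCGTGACA, found at positions 45–56 on the template; the primer anneals here to the top strand with its 3' end pointing upstream.
Amplicon spans positions 21–56: 36 bp.

36 bp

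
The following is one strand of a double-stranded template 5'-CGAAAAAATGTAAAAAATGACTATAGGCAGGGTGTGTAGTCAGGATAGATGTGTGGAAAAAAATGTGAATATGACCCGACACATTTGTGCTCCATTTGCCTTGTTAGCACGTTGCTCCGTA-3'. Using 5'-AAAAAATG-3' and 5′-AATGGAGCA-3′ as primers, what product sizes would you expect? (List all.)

94 bp, 85 bp, 39 bp

The forward primer AAAAAATG matches the top strand at positions 3–10, 12–19, 58–65.
The reverse primer's reverse complement is TGCTCCATT, matching at positions 88–96.
Each forward site pairs with the reverse site to give a product ending at position 96: sizes 94, 85, 39 bp.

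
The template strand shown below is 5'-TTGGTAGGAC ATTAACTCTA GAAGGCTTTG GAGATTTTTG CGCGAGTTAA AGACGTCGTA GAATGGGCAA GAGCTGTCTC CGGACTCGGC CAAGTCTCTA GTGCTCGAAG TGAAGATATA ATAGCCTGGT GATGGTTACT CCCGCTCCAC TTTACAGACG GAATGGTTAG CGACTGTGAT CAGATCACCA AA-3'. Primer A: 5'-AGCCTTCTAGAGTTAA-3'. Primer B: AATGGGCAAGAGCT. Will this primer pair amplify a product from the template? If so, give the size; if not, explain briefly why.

Primer A (AGCCTTCTAGAGTTAA) has reverse complement TTAACTCTAGAAGGCT, which matches the top strand at positions 12–27; primer A anneals to the top strand there with its 3' end pointing upstream toward position 12.
Primer B (AATGGGCAAGAGCT) matches the top strand directly at positions 62–75; it anneals to the bottom strand with its 3' end pointing downstream toward position 75.
The 3' ends diverge (primer A extends toward position 1, primer B toward position 192), so the primers never converge on a shared product.

No product — the primers' 3' ends point away from each other.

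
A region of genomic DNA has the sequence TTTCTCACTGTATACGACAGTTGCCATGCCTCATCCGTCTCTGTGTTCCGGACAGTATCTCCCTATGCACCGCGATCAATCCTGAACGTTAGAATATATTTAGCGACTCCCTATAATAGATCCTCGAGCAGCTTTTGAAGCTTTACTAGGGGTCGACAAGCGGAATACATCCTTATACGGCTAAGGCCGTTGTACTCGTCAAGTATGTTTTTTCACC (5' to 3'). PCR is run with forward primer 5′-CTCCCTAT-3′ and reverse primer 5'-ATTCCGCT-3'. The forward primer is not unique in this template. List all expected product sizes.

108 bp, 60 bp

The forward primer CTCCCTAT matches the top strand at positions 59–66, 107–114.
The reverse primer's reverse complement is AGCGGAAT, matching at positions 159–166.
Each forward site pairs with the reverse site to give a product ending at position 166: sizes 108, 60 bp.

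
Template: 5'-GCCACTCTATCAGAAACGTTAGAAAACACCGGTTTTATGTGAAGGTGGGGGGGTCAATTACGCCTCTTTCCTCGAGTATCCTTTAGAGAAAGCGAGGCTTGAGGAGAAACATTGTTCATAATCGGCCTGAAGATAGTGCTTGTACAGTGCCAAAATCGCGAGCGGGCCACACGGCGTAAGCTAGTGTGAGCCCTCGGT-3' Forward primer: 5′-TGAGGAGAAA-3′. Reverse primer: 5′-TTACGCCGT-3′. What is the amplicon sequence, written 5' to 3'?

5'-TGAGGAGAAACATTGTTCATAATCGGCCTGAAGATAGTGCTTGTACAGTGCCAAAATCGCGAGCGGGCCACACGGCGTAA-3'

Forward primer TGAGGAGAAA is found on the top strand at positions 100–109.
Reverse complement of the reverse primer: ACGGCGTAA. This occurs on the top strand at positions 171–179.
The product is the template from position 100 through 179 (80 bp).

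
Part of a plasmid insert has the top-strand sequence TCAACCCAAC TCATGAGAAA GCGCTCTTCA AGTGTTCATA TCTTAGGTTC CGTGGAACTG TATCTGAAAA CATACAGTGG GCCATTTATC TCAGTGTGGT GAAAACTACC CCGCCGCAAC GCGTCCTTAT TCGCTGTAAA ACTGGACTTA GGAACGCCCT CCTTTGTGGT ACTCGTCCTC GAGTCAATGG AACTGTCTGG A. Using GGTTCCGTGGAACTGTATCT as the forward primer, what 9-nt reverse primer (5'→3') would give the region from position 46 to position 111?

5'-GGGTAGTTT-3'

The product's 3' end on the top strand is position 111.
The reverse primer anneals to the top strand over positions 103–111, i.e. to AAACTACCC.
Its sequence written 5'→3' is the reverse complement: GGGTAGTTT.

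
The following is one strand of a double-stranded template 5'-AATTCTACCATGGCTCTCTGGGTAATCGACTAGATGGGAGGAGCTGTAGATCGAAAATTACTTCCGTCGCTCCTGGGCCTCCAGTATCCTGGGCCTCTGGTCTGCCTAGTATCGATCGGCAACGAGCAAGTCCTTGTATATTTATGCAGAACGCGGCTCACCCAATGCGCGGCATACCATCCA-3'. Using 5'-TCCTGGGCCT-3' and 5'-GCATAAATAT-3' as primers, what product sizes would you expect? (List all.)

77 bp, 61 bp

The forward primer TCCTGGGCCT matches the top strand at positions 71–80, 87–96.
The reverse primer's reverse complement is ATATTTATGC, matching at positions 138–147.
Each forward site pairs with the reverse site to give a product ending at position 147: sizes 77, 61 bp.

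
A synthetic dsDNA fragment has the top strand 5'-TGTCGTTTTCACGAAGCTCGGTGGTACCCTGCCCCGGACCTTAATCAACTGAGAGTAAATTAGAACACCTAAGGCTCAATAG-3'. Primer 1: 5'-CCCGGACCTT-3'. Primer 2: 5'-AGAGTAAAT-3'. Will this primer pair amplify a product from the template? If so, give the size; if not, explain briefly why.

Primer 1 (CCCGGACCTT) matches the top strand at positions 33–42 (3' end points downstream).
Primer 2 (AGAGTAAAT) also matches the top strand directly, at positions 52–60 — its reverse complement ATTTACTCT is not present.
Both primers anneal to the bottom strand with 3' ends pointing the same way, so neither can prime synthesis back toward the other.

No product — both primers anneal to the same strand and extend in the same direction.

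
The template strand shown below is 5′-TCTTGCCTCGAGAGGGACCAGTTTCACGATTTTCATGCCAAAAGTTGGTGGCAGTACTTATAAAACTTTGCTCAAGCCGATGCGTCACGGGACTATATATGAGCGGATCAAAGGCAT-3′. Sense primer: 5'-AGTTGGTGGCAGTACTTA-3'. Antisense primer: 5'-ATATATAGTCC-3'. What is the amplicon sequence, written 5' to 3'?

5'-AGTTGGTGGCAGTACTTATAAAACTTTGCTCAAGCCGATGCGTCACGGGACTATATAT-3'

The forward primer matches the template at positions 43–60.
The reverse primer's reverse complement is GGACTATATAT, which matches the template at positions 90–100.
The product is the template from position 43 through 100 (58 bp).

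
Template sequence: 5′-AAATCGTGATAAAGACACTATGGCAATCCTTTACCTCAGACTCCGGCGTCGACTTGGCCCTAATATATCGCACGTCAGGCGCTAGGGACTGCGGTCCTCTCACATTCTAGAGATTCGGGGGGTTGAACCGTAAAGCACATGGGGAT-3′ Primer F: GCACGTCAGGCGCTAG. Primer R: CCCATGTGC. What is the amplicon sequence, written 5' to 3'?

5'-GCACGTCAGGCGCTAGGGACTGCGGTCCTCTCACATTCTAGAGATTCGGGGGGTTGAACCGTAAAGCACATGGG-3'

Scanning the template, GCACGTCAGGCGCTAG occurs at positions 70–85; this primer anneals to the bottom strand there with its 3' end pointing downstream.
Taking the reverse complement of CCCATGTGC gives GCACATGGG, found at positions 135–143 on the template; the primer anneals here to the top strand with its 3' end pointing upstream.
The product is the template from position 70 through 143 (74 bp).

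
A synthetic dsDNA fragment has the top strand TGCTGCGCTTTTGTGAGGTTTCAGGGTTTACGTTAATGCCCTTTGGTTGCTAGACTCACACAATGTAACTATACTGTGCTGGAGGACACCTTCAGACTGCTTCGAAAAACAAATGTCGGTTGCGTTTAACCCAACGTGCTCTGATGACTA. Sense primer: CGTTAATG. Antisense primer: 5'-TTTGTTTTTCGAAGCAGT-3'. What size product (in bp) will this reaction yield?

The forward primer matches the template at positions 31–38.
Reverse complement of the reverse primer: ACTGCTTCGAAAAACAAA. This occurs on the top strand at positions 96–113.
Amplicon spans positions 31–113: 83 bp.

83 bp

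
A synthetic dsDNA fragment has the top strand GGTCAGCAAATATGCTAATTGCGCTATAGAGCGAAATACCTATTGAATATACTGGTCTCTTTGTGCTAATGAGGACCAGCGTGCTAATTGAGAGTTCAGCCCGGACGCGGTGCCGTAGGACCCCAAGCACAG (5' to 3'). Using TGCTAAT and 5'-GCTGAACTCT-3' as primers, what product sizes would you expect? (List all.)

The forward primer TGCTAAT matches the top strand at positions 13–19, 64–70, 82–88.
The reverse primer's reverse complement is AGAGTTCAGC, matching at positions 91–100.
Each forward site pairs with the reverse site to give a product ending at position 100: sizes 88, 37, 19 bp.

88 bp, 37 bp, 19 bp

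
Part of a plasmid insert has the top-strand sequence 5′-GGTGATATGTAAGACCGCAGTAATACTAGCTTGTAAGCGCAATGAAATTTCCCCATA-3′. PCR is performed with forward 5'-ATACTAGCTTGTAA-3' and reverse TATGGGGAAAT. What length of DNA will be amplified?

35 bp

Forward primer ATACTAGCTTGTAA is found on the top strand at positions 23–36.
The reverse primer's reverse complement is ATTTCCCCATA, which matches the template at positions 47–57.
The product runs from position 23 to position 57, so its length is 57 − 23 + 1 = 35 bp.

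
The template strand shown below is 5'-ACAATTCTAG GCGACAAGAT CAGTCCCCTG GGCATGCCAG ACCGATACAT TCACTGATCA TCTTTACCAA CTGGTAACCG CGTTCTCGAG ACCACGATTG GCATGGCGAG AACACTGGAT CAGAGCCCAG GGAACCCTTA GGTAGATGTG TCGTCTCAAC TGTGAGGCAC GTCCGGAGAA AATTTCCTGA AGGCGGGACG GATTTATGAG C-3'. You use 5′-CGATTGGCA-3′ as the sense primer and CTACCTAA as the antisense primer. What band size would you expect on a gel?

51 bp

The forward primer matches the template at positions 95–103.
The reverse primer's reverse complement is TTAGGTAG, which matches the template at positions 138–145.
Product length = (reverse-primer end) − (forward-primer start) + 1 = 145 − 95 + 1 = 51 bp.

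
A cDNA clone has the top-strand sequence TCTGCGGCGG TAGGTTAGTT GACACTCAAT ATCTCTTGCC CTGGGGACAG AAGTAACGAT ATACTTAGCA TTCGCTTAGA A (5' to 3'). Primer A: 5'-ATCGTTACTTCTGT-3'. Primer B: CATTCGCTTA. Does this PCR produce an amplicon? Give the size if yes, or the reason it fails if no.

Primer A (ATCGTTACTTCTGT) has reverse complement ACAGAAGTAACGAT, which matches the top strand at positions 47–60; primer A anneals to the top strand there with its 3' end pointing upstream toward position 47.
Primer B (CATTCGCTTA) matches the top strand directly at positions 69–78; it anneals to the bottom strand with its 3' end pointing downstream toward position 78.
The 3' ends diverge (primer A extends toward position 1, primer B toward position 81), so the primers never converge on a shared product.

No product — the primers' 3' ends point away from each other.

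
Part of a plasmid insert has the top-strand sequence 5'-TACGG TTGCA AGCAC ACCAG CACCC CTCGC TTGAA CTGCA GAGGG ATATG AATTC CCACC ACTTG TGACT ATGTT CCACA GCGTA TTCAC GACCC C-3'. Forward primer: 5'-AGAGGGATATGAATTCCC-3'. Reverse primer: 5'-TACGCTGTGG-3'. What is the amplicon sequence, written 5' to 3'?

5'-AGAGGGATATGAATTCCCACCACTTGTGACTATGTTCCACAGCGTA-3'

The forward primer matches the template at positions 40–57.
The reverse primer's reverse complement is CCACAGCGTA, which matches the template at positions 76–85.
The product is the template from position 40 through 85 (46 bp).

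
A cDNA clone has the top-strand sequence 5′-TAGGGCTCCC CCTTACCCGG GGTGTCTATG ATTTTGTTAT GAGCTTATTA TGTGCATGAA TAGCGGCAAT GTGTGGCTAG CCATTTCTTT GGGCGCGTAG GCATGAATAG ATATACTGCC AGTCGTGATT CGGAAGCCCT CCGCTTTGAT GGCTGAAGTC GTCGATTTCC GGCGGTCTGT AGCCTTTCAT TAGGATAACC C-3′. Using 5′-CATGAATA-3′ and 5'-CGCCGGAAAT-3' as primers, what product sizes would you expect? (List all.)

The forward primer CATGAATA matches the top strand at positions 55–62, 102–109.
The reverse primer's reverse complement is ATTTCCGGCG, matching at positions 165–174.
Each forward site pairs with the reverse site to give a product ending at position 174: sizes 120, 73 bp.

120 bp, 73 bp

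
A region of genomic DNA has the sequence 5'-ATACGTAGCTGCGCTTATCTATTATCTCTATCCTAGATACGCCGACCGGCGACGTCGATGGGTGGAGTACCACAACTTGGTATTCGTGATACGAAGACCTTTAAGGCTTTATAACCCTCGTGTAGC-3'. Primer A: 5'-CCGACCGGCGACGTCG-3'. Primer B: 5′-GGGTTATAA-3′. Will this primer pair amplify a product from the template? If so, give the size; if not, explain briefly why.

Primer A (CCGACCGGCGACGTCG) matches the top strand at positions 42–57; it acts as a forward primer.
Primer B's reverse complement is TTATAACCC, matching the top strand at positions 109–117; it acts as a reverse primer.
The 3' ends face each other across positions 42–117, giving a 76 bp product.

Yes — a 76 bp product.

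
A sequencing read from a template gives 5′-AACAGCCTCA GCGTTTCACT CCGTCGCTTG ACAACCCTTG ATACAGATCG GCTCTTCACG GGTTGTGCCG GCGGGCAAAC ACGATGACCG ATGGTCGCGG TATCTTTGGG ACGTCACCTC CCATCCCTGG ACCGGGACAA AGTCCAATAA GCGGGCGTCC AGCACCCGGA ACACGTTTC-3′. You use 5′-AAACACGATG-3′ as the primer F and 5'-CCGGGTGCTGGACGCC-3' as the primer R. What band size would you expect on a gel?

93 bp

Scanning the template, AAACACGATG occurs at positions 77–86; this primer anneals to the bottom strand there with its 3' end pointing downstream.
Taking the reverse complement of CCGGGTGCTGGACGCC gives GGCGTCCAGCACCCGG, found at positions 154–169 on the template; the primer anneals here to the top strand with its 3' end pointing upstream.
Product length = (reverse-primer end) − (forward-primer start) + 1 = 169 − 77 + 1 = 93 bp.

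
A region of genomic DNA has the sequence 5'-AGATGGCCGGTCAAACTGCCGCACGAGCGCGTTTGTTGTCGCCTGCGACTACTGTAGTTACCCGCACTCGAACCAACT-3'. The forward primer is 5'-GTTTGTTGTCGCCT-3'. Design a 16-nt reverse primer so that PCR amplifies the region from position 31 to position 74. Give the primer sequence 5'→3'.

5'-GGTTCGAGTGCGGGTA-3'

The product's 3' end on the top strand is position 74.
The reverse primer anneals to the top strand over positions 59–74, i.e. to TACCCGCACTCGAACC.
Its sequence written 5'→3' is the reverse complement: GGTTCGAGTGCGGGTA.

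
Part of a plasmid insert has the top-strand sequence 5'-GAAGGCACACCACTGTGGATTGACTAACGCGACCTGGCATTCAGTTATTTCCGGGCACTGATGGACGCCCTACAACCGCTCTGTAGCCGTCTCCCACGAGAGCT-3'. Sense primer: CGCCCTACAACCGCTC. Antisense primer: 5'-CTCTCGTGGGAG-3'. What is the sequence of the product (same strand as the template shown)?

5'-CGCCCTACAACCGCTCTGTAGCCGTCTCCCACGAGAG-3'

The forward primer matches the template at positions 66–81.
The reverse primer's reverse complement is CTCCCACGAGAG, which matches the template at positions 91–102.
The product is the template from position 66 through 102 (37 bp).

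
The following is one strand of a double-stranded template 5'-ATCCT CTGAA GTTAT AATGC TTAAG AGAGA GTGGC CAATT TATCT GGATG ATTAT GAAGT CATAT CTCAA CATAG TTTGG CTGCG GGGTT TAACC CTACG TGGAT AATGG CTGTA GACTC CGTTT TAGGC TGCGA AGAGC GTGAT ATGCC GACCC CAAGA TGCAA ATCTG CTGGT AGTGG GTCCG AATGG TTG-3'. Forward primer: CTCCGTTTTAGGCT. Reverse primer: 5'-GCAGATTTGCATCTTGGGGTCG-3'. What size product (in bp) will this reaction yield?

Scanning the template, CTCCGTTTTAGGCT occurs at positions 118–131; this primer anneals to the bottom strand there with its 3' end pointing downstream.
The reverse primer's reverse complement is CGACCCCAAGATGCAAATCTGC, which matches the template at positions 150–171.
Product length = (reverse-primer end) − (forward-primer start) + 1 = 171 − 118 + 1 = 54 bp.

54 bp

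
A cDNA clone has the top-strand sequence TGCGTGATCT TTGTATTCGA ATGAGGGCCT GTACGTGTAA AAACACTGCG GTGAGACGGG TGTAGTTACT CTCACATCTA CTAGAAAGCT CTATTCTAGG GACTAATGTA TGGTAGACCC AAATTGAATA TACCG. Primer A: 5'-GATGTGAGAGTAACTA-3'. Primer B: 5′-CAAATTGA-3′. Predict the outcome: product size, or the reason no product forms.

No product — the primers' 3' ends point away from each other.

Primer A (GATGTGAGAGTAACTA) has reverse complement TAGTTACTCTCACATC, which matches the top strand at positions 63–78; primer A anneals to the top strand there with its 3' end pointing upstream toward position 63.
Primer B (CAAATTGA) matches the top strand directly at positions 120–127; it anneals to the bottom strand with its 3' end pointing downstream toward position 127.
The 3' ends diverge (primer A extends toward position 1, primer B toward position 135), so the primers never converge on a shared product.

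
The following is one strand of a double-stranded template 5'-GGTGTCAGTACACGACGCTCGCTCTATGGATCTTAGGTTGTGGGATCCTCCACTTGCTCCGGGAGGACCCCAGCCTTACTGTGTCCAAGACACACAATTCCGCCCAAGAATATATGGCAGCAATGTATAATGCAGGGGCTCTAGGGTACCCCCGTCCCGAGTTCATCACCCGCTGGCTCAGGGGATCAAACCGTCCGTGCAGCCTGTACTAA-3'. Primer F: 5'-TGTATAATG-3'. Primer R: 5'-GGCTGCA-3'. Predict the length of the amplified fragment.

Forward primer TGTATAATG is found on the top strand at positions 124–132.
Taking the reverse complement of GGCTGCA gives TGCAGCC, found at positions 198–204 on the template; the primer anneals here to the top strand with its 3' end pointing upstream.
Product length = (reverse-primer end) − (forward-primer start) + 1 = 204 − 124 + 1 = 81 bp.

81 bp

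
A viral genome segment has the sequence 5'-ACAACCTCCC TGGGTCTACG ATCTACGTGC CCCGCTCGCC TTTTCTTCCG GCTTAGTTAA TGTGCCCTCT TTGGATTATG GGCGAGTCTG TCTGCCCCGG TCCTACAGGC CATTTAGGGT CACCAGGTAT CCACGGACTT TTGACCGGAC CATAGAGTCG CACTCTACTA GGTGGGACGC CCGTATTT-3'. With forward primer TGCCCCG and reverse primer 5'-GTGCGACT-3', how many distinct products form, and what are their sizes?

The forward primer TGCCCCG matches the top strand at positions 28–34, 93–99.
The reverse primer's reverse complement is AGTCGCAC, matching at positions 156–163.
Each forward site pairs with the reverse site to give a product ending at position 163: sizes 136, 71 bp.

Two products: 136 bp, 71 bp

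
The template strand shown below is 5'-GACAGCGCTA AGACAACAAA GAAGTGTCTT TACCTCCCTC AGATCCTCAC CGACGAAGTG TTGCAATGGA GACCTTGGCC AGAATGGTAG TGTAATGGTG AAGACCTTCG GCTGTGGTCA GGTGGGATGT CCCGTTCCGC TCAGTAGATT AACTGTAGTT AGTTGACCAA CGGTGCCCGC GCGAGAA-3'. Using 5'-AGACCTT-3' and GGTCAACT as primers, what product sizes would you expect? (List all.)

The forward primer AGACCTT matches the top strand at positions 70–76, 102–108.
The reverse primer's reverse complement is AGTTGACC, matching at positions 161–168.
Each forward site pairs with the reverse site to give a product ending at position 168: sizes 99, 67 bp.

99 bp, 67 bp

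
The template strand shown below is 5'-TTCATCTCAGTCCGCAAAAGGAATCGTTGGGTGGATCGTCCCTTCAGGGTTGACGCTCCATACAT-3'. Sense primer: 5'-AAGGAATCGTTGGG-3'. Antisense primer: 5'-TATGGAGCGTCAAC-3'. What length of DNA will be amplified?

45 bp

Forward primer AAGGAATCGTTGGG is found on the top strand at positions 18–31.
The reverse primer's reverse complement is GTTGACGCTCCATA, which matches the template at positions 49–62.
Amplicon spans positions 18–62: 45 bp.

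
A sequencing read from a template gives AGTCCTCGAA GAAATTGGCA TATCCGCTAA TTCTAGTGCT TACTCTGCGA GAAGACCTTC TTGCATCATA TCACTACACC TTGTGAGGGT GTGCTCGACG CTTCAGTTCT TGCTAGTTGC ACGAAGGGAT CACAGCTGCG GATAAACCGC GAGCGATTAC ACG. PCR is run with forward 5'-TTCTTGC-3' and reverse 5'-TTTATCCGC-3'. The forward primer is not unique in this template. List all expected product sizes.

89 bp, 40 bp

The forward primer TTCTTGC matches the top strand at positions 58–64, 107–113.
The reverse primer's reverse complement is GCGGATAAA, matching at positions 138–146.
Each forward site pairs with the reverse site to give a product ending at position 146: sizes 89, 40 bp.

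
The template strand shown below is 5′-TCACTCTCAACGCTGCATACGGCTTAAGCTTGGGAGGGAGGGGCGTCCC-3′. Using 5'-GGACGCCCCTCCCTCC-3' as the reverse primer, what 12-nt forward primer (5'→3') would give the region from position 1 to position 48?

5'-TCACTCTCAACG-3'

The reverse primer's reverse complement GGAGGGAGGGGCGTCC matches the template at positions 33–48; the product starts at position 1.
The forward primer is identical to the top strand over positions 1–12: TCACTCTCAACG.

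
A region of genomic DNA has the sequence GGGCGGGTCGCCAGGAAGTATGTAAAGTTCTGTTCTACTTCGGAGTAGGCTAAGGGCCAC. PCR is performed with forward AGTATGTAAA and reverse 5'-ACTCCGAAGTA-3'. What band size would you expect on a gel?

The forward primer matches the template at positions 17–26.
Taking the reverse complement of ACTCCGAAGTA gives TACTTCGGAGT, found at positions 36–46 on the template; the primer anneals here to the top strand with its 3' end pointing upstream.
Product length = (reverse-primer end) − (forward-primer start) + 1 = 46 − 17 + 1 = 30 bp.

30 bp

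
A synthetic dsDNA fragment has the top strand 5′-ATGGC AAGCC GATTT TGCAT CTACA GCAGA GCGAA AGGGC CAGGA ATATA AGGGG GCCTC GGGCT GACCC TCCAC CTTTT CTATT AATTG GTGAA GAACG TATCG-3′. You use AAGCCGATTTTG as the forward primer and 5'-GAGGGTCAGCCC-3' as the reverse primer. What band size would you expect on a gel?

Scanning the template, AAGCCGATTTTG occurs at positions 6–17; this primer anneals to the bottom strand there with its 3' end pointing downstream.
Reverse complement of the reverse primer: GGGCTGACCCTC. This occurs on the top strand at positions 61–72.
Product length = (reverse-primer end) − (forward-primer start) + 1 = 72 − 6 + 1 = 67 bp.

67 bp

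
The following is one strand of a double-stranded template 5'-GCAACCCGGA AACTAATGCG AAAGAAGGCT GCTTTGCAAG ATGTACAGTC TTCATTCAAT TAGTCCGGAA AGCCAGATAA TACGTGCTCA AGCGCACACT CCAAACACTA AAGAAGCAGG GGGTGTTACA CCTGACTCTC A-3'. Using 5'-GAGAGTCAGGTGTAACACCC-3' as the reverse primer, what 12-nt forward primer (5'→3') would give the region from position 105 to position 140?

5'-ACACTAAAGAAG-3'

The reverse primer's reverse complement GGGTGTTACACCTGACTCTC matches the template at positions 121–140; the product starts at position 105.
The forward primer is identical to the top strand over positions 105–116: ACACTAAAGAAG.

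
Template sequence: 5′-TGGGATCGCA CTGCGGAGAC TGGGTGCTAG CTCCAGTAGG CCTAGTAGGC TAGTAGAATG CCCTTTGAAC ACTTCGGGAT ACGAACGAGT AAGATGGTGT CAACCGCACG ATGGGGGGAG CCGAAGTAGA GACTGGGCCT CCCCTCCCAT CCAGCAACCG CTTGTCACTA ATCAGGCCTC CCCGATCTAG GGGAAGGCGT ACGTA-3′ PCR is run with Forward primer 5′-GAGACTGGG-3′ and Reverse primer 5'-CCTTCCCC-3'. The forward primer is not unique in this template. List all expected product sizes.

182 bp, 69 bp

The forward primer GAGACTGGG matches the top strand at positions 16–24, 129–137.
The reverse primer's reverse complement is GGGGAAGG, matching at positions 190–197.
Each forward site pairs with the reverse site to give a product ending at position 197: sizes 182, 69 bp.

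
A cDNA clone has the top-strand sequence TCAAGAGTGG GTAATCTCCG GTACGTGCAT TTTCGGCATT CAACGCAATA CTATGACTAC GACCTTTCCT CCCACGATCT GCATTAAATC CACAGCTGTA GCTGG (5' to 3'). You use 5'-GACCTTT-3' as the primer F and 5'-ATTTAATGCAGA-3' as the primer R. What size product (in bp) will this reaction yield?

Forward primer GACCTTT is found on the top strand at positions 61–67.
Taking the reverse complement of ATTTAATGCAGA gives TCTGCATTAAAT, found at positions 78–89 on the template; the primer anneals here to the top strand with its 3' end pointing upstream.
Amplicon spans positions 61–89: 29 bp.

29 bp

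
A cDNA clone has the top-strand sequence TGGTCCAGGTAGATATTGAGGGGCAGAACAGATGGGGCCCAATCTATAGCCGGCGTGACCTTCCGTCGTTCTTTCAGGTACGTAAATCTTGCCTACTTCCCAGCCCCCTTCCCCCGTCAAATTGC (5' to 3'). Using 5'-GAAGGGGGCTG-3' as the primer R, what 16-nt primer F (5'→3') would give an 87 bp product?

The reverse primer's reverse complement CAGCCCCCTTC matches the template at positions 101–111, so the product ends at position 111.
An 87 bp product then starts at position 111 − 87 + 1 = 25.
The forward primer is identical to the top strand there: AGAACAGATGGGGCCC.

5'-AGAACAGATGGGGCCC-3'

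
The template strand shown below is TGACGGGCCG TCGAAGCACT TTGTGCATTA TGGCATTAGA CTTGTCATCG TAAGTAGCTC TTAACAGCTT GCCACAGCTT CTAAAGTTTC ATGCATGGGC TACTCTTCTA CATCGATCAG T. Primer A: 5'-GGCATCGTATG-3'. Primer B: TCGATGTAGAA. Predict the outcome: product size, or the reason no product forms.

Primer A (GGCATCGTATG) does not match the top strand, and its reverse complement CATACGATGCC does not match either.
With no annealing site for primer A, no amplification occurs.

No product — primer A has no binding site in the template.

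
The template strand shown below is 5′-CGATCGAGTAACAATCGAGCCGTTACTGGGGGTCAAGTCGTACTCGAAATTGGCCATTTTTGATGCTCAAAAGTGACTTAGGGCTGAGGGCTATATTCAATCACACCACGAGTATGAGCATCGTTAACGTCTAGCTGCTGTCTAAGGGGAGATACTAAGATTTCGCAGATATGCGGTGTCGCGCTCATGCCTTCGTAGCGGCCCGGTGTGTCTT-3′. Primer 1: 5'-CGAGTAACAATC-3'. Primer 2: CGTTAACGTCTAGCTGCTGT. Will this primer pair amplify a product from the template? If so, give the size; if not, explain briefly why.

Primer 1 (CGAGTAACAATC) matches the top strand at positions 5–16 (3' end points downstream).
Primer 2 (CGTTAACGTCTAGCTGCTGT) also matches the top strand directly, at positions 122–141 — its reverse complement ACAGCAGCTAGACGTTAACG is not present.
Both primers anneal to the bottom strand with 3' ends pointing the same way, so neither can prime synthesis back toward the other.

No product — both primers anneal to the same strand and extend in the same direction.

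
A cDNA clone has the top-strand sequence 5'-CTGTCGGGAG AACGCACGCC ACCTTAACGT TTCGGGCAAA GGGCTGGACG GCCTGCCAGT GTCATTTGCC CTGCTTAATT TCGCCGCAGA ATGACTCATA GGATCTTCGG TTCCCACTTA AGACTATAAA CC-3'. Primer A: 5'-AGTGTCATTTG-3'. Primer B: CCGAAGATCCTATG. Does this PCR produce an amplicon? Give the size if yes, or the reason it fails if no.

Primer A (AGTGTCATTTG) matches the top strand at positions 58–68; it acts as a forward primer.
Primer B's reverse complement is CATAGGATCTTCGG, matching the top strand at positions 97–110; it acts as a reverse primer.
The 3' ends face each other across positions 58–110, giving a 53 bp product.

Yes — a 53 bp product.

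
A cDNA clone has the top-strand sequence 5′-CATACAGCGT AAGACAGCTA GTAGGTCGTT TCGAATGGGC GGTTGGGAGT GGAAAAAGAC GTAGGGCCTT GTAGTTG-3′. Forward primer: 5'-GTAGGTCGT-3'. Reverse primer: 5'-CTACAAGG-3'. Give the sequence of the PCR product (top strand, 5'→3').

Scanning the template, GTAGGTCGT occurs at positions 21–29; this primer anneals to the bottom strand there with its 3' end pointing downstream.
Reverse complement of the reverse primer: CCTTGTAG. This occurs on the top strand at positions 67–74.
The product is the template from position 21 through 74 (54 bp).

5'-GTAGGTCGTTTCGAATGGGCGGTTGGGAGTGGAAAAAGACGTAGGGCCTTGTAG-3'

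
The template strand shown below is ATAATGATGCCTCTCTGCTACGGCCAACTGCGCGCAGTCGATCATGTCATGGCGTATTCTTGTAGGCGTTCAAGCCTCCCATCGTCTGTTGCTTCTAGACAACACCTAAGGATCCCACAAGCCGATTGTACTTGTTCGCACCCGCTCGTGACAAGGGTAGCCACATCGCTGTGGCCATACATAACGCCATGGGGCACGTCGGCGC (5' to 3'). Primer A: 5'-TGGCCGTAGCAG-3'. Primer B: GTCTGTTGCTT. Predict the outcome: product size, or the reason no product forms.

No product — the primers' 3' ends point away from each other.

Primer A (TGGCCGTAGCAG) has reverse complement CTGCTACGGCCA, which matches the top strand at positions 15–26; primer A anneals to the top strand there with its 3' end pointing upstream toward position 15.
Primer B (GTCTGTTGCTT) matches the top strand directly at positions 84–94; it anneals to the bottom strand with its 3' end pointing downstream toward position 94.
The 3' ends diverge (primer A extends toward position 1, primer B toward position 205), so the primers never converge on a shared product.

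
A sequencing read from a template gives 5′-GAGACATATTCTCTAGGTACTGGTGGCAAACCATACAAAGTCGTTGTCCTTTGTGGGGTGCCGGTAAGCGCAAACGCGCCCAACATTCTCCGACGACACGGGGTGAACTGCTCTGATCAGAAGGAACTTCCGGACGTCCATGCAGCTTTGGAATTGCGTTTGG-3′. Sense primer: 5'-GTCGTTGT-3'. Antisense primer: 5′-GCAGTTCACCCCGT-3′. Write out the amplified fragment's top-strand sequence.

Forward primer GTCGTTGT is found on the top strand at positions 40–47.
The reverse primer's reverse complement is ACGGGGTGAACTGC, which matches the template at positions 98–111.
The product is the template from position 40 through 111 (72 bp).

5'-GTCGTTGTCCTTTGTGGGGTGCCGGTAAGCGCAAACGCGCCCAACATTCTCCGACGACACGGGGTGAACTGC-3'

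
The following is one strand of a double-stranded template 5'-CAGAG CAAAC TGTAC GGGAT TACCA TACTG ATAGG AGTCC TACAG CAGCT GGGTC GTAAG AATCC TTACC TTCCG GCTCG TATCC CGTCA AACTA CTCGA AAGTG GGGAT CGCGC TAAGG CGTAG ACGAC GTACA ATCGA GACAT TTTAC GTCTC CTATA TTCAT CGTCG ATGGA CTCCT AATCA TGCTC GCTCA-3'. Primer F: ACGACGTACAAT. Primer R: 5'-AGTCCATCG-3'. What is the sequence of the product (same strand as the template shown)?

5'-ACGACGTACAATCGAGACATTTTACGTCTCCTATATTCATCGTCGATGGACT-3'

Scanning the template, ACGACGTACAAT occurs at positions 126–137; this primer anneals to the bottom strand there with its 3' end pointing downstream.
Reverse complement of the reverse primer: CGATGGACT. This occurs on the top strand at positions 169–177.
The product is the template from position 126 through 177 (52 bp).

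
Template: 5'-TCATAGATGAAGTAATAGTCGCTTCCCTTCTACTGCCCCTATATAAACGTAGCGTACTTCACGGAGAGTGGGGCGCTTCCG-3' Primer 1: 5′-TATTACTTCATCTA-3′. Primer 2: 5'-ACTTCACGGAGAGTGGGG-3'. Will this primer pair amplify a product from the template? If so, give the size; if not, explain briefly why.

No product — the primers' 3' ends point away from each other.

Primer 1 (TATTACTTCATCTA) has reverse complement TAGATGAAGTAATA, which matches the top strand at positions 4–17; primer 1 anneals to the top strand there with its 3' end pointing upstream toward position 4.
Primer 2 (ACTTCACGGAGAGTGGGG) matches the top strand directly at positions 56–73; it anneals to the bottom strand with its 3' end pointing downstream toward position 73.
The 3' ends diverge (primer 1 extends toward position 1, primer 2 toward position 81), so the primers never converge on a shared product.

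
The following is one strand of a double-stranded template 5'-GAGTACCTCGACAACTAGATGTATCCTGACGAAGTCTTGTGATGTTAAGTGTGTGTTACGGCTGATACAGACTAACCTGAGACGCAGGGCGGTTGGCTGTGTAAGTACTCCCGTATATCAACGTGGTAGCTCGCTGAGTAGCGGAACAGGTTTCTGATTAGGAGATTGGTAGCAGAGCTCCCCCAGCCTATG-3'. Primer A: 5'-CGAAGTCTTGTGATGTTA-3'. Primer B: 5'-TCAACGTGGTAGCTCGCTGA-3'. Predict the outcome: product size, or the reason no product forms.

Primer A (CGAAGTCTTGTGATGTTA) matches the top strand at positions 30–47 (3' end points downstream).
Primer B (TCAACGTGGTAGCTCGCTGA) also matches the top strand directly, at positions 118–137 — its reverse complement TCAGCGAGCTACCACGTTGA is not present.
Both primers anneal to the bottom strand with 3' ends pointing the same way, so neither can prime synthesis back toward the other.

No product — both primers anneal to the same strand and extend in the same direction.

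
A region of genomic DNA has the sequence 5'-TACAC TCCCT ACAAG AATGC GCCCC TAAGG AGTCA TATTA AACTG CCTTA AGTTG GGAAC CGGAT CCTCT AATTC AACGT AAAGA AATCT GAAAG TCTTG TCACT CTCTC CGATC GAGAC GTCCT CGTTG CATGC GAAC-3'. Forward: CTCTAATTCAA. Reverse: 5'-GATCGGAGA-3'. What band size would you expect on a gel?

The forward primer matches the template at positions 67–77.
Reverse complement of the reverse primer: TCTCCGATC. This occurs on the top strand at positions 107–115.
The product runs from position 67 to position 115, so its length is 115 − 67 + 1 = 49 bp.

49 bp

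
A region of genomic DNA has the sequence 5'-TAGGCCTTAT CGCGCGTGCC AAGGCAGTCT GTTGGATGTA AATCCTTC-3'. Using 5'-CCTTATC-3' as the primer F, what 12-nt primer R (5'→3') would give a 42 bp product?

The forward primer binds at positions 5–11, so a 42 bp product ends at position 5 + 42 − 1 = 46.
The reverse primer anneals to the top strand over positions 35–46, i.e. to GATGTAAATCCT.
Its sequence written 5'→3' is the reverse complement: AGGATTTACATC.

5'-AGGATTTACATC-3'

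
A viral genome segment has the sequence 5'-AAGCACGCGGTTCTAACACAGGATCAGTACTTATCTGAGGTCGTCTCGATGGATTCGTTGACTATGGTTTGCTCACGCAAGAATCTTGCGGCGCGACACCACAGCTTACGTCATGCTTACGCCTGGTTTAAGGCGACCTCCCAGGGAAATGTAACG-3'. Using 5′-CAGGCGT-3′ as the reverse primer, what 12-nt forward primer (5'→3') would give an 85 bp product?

The reverse primer's reverse complement ACGCCTG matches the template at positions 119–125, so the product ends at position 125.
An 85 bp product then starts at position 125 − 85 + 1 = 41.
The forward primer is identical to the top strand there: TCGTCTCGATGG.

5'-TCGTCTCGATGG-3'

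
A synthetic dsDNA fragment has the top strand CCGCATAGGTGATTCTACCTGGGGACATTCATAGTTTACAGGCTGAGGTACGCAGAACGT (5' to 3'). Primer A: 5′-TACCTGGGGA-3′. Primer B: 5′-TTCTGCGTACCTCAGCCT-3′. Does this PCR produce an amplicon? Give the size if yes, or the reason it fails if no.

Yes — a 42 bp product.

Primer A (TACCTGGGGA) matches the top strand at positions 16–25; it acts as a forward primer.
Primer B's reverse complement is AGGCTGAGGTACGCAGAA, matching the top strand at positions 40–57; it acts as a reverse primer.
The 3' ends face each other across positions 16–57, giving a 42 bp product.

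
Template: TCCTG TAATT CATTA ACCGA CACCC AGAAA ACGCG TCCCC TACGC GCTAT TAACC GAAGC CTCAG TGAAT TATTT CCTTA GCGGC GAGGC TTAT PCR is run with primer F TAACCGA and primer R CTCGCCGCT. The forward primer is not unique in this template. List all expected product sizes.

75 bp, 38 bp

The forward primer TAACCGA matches the top strand at positions 14–20, 51–57.
The reverse primer's reverse complement is AGCGGCGAG, matching at positions 80–88.
Each forward site pairs with the reverse site to give a product ending at position 88: sizes 75, 38 bp.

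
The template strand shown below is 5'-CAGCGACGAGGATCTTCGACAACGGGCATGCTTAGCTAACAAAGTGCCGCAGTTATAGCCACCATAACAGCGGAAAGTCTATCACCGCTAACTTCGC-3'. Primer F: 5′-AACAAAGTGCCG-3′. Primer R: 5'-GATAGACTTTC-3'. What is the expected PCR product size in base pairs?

46 bp

Scanning the template, AACAAAGTGCCG occurs at positions 38–49; this primer anneals to the bottom strand there with its 3' end pointing downstream.
The reverse primer's reverse complement is GAAAGTCTATC, which matches the template at positions 73–83.
Product length = (reverse-primer end) − (forward-primer start) + 1 = 83 − 38 + 1 = 46 bp.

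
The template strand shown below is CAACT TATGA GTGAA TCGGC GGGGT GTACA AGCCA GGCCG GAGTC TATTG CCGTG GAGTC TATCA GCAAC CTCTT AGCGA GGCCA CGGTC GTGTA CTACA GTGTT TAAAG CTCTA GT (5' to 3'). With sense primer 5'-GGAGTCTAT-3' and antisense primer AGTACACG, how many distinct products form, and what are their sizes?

The forward primer GGAGTCTAT matches the top strand at positions 40–48, 55–63.
The reverse primer's reverse complement is CGTGTACT, matching at positions 90–97.
Each forward site pairs with the reverse site to give a product ending at position 97: sizes 58, 43 bp.

Two products: 58 bp, 43 bp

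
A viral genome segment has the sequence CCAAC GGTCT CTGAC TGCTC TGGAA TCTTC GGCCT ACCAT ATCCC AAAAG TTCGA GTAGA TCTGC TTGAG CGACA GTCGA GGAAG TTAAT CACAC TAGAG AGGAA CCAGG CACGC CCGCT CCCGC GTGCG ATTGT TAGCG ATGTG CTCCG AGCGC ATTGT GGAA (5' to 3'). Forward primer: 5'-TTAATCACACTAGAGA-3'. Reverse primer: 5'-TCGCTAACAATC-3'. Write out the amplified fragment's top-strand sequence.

The forward primer matches the template at positions 86–101.
Reverse complement of the reverse primer: GATTGTTAGCGA. This occurs on the top strand at positions 130–141.
The product is the template from position 86 through 141 (56 bp).

5'-TTAATCACACTAGAGAGGAACCAGGCACGCCCGCTCCCGCGTGCGATTGTTAGCGA-3'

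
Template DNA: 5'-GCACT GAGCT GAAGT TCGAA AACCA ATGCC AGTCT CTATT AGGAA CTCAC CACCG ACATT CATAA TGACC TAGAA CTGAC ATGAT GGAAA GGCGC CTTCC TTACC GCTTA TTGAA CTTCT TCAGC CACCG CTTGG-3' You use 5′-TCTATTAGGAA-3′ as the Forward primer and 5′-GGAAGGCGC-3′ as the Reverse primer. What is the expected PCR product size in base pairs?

Scanning the template, TCTATTAGGAA occurs at positions 35–45; this primer anneals to the bottom strand there with its 3' end pointing downstream.
The reverse primer's reverse complement is GCGCCTTCC, which matches the template at positions 92–100.
Product length = (reverse-primer end) − (forward-primer start) + 1 = 100 − 35 + 1 = 66 bp.

66 bp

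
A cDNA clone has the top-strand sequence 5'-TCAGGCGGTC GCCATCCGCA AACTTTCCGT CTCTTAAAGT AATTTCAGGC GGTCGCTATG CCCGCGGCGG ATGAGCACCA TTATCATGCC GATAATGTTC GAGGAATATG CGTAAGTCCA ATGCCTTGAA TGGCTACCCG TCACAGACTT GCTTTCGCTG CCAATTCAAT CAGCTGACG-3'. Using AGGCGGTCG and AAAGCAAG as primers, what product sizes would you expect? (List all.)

The forward primer AGGCGGTCG matches the top strand at positions 3–11, 47–55.
The reverse primer's reverse complement is CTTGCTTT, matching at positions 148–155.
Each forward site pairs with the reverse site to give a product ending at position 155: sizes 153, 109 bp.

153 bp, 109 bp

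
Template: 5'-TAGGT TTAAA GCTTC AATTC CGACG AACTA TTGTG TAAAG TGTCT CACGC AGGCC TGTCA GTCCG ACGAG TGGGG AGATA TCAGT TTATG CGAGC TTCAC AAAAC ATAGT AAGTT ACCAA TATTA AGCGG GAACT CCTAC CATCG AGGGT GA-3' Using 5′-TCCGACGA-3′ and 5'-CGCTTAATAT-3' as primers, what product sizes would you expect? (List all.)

111 bp, 68 bp

The forward primer TCCGACGA matches the top strand at positions 19–26, 62–69.
The reverse primer's reverse complement is ATATTAAGCG, matching at positions 120–129.
Each forward site pairs with the reverse site to give a product ending at position 129: sizes 111, 68 bp.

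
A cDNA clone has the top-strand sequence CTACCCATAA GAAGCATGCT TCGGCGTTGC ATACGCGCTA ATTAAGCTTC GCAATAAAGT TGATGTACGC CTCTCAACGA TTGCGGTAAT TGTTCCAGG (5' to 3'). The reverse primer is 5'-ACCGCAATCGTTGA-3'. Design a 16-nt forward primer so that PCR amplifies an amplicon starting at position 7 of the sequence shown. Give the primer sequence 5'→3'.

5'-ATAAGAAGCATGCTTC-3'

The reverse primer's reverse complement TCAACGATTGCGGT matches the template at positions 74–87; the product starts at position 7.
The forward primer is identical to the top strand over positions 7–22: ATAAGAAGCATGCTTC.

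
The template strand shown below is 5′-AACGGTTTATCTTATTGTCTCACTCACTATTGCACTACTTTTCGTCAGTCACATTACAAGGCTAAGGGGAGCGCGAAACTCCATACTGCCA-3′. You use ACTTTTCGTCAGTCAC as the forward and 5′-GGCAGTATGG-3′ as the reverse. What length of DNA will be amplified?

The forward primer matches the template at positions 37–52.
Reverse complement of the reverse primer: CCATACTGCC. This occurs on the top strand at positions 81–90.
The product runs from position 37 to position 90, so its length is 90 − 37 + 1 = 54 bp.

54 bp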